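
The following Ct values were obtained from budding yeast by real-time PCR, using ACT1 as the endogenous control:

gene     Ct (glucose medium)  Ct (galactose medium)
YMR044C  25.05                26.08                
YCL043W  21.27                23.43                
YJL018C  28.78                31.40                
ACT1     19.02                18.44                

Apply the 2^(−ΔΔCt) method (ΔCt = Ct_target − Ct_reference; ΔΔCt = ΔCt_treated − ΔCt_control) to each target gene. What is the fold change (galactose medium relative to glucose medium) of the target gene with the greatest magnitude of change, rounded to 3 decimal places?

0.109

YMR044C: ΔΔCt = (26.08−18.44) − (25.05−19.02) = 7.64 − 6.03 = 1.61; fold change = 2^-1.61 = 0.328
YCL043W: ΔΔCt = (23.43−18.44) − (21.27−19.02) = 4.99 − 2.25 = 2.74; fold change = 2^-2.74 = 0.150
YJL018C: ΔΔCt = (31.40−18.44) − (28.78−19.02) = 12.96 − 9.76 = 3.20; fold change = 2^-3.20 = 0.109
YJL018C has the largest |ΔΔCt| = 3.20.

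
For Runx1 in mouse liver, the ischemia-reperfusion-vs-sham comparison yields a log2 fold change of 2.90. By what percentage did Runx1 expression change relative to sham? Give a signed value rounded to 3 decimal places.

646.426%

Fold change = 2^(2.90) = 7.4643
Percent change = (FC − 1) × 100% = (7.4643 − 1) × 100 = 646.426%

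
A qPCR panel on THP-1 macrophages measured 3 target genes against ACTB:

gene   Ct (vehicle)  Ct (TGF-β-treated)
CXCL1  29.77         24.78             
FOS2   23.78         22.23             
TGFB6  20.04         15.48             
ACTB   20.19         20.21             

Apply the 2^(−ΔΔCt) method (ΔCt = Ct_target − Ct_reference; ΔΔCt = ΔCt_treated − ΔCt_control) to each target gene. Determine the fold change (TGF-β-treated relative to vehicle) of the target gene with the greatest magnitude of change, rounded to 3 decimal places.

CXCL1: ΔΔCt = (24.78−20.21) − (29.77−20.19) = 4.57 − 9.58 = -5.01; fold change = 2^5.01 = 32.223
FOS2: ΔΔCt = (22.23−20.21) − (23.78−20.19) = 2.02 − 3.59 = -1.57; fold change = 2^1.57 = 2.969
TGFB6: ΔΔCt = (15.48−20.21) − (20.04−20.19) = -4.73 − (-0.15) = -4.58; fold change = 2^4.58 = 23.918
CXCL1 has the largest |ΔΔCt| = 5.01.

32.223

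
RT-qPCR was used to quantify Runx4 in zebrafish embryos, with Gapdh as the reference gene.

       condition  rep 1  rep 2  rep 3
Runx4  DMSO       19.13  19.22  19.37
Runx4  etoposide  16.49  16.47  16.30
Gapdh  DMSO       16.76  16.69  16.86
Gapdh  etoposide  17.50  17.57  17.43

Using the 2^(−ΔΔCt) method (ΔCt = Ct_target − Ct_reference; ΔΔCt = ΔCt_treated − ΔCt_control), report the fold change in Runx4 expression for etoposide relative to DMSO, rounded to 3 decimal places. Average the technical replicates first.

Mean Ct: Runx4 DMSO 19.240; Runx4 etoposide 16.420; Gapdh DMSO 16.770; Gapdh etoposide 17.500
ΔCt(DMSO) = 19.240 − 16.770 = 2.470
ΔCt(etoposide) = 16.420 − 17.500 = -1.080
ΔΔCt = -1.080 − 2.470 = -3.550
Fold change = 2^(−(-3.550)) = 2^3.550 = 11.7127

11.713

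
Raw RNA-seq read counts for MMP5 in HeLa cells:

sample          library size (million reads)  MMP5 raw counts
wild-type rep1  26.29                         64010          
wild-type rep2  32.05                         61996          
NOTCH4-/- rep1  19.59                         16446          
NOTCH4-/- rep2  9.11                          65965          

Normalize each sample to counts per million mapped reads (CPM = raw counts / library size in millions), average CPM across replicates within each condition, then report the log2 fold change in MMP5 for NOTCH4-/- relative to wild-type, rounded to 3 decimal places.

0.887

CPM(wild-type rep1) = 64010 / 26.29 = 2434.7661
CPM(wild-type rep2) = 61996 / 32.05 = 1934.3526
CPM(NOTCH4-/- rep1) = 16446 / 19.59 = 839.5100
CPM(NOTCH4-/- rep2) = 65965 / 9.11 = 7240.9440
mean CPM(wild-type) = 2184.5593; mean CPM(NOTCH4-/-) = 4040.2270
Fold change = 4040.2270 / 2184.5593 = 1.84945
log2(1.84945) = 0.8871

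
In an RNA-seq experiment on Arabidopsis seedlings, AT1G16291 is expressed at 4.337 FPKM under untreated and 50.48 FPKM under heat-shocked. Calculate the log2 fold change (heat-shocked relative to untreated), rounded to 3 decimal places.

Fold change = 50.48 / 4.337 = 11.6394
log2(11.6394) = 3.5409

3.541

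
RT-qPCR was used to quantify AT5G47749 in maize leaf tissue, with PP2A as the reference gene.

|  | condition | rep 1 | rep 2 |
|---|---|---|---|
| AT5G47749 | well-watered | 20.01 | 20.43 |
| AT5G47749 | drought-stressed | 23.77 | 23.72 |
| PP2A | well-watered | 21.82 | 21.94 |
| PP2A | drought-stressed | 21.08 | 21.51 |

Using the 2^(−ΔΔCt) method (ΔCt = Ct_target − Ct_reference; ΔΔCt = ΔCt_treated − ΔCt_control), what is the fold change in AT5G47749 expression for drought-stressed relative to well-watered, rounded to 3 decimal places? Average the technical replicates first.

Mean Ct: AT5G47749 well-watered 20.220; AT5G47749 drought-stressed 23.745; PP2A well-watered 21.880; PP2A drought-stressed 21.295
ΔCt(well-watered) = 20.220 − 21.880 = -1.660
ΔCt(drought-stressed) = 23.745 − 21.295 = 2.450
ΔΔCt = 2.450 − (-1.660) = 4.110
Fold change = 2^(−4.110) = 0.0579

0.058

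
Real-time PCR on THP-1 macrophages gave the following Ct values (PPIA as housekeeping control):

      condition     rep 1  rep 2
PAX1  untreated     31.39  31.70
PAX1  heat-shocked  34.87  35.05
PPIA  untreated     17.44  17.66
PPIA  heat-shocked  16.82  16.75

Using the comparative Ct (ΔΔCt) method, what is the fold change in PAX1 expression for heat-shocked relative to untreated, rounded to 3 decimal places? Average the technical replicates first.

Mean Ct: PAX1 untreated 31.545; PAX1 heat-shocked 34.960; PPIA untreated 17.550; PPIA heat-shocked 16.785
ΔCt(untreated) = 31.545 − 17.550 = 13.995
ΔCt(heat-shocked) = 34.960 − 16.785 = 18.175
ΔΔCt = 18.175 − 13.995 = 4.180
Fold change = 2^(−4.180) = 0.0552

0.055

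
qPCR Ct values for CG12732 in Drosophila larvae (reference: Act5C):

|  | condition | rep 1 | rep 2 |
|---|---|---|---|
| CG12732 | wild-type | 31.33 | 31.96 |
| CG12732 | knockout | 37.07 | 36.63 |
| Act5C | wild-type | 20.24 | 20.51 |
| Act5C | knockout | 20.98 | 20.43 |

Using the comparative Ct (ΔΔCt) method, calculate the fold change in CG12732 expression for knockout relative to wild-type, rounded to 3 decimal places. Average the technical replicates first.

Mean Ct: CG12732 wild-type 31.645; CG12732 knockout 36.850; Act5C wild-type 20.375; Act5C knockout 20.705
ΔCt(wild-type) = 31.645 − 20.375 = 11.270
ΔCt(knockout) = 36.850 − 20.705 = 16.145
ΔΔCt = 16.145 − 11.270 = 4.875
Fold change = 2^(−4.875) = 0.0341

0.034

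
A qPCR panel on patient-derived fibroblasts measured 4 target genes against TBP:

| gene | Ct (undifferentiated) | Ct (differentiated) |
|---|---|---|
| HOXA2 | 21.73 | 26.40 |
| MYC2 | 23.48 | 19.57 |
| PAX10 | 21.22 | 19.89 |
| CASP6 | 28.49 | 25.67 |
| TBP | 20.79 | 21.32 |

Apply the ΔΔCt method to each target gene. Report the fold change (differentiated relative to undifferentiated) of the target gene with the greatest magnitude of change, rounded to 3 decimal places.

21.706

HOXA2: ΔΔCt = (26.40−21.32) − (21.73−20.79) = 5.08 − 0.94 = 4.14; fold change = 2^-4.14 = 0.057
MYC2: ΔΔCt = (19.57−21.32) − (23.48−20.79) = -1.75 − 2.69 = -4.44; fold change = 2^4.44 = 21.706
PAX10: ΔΔCt = (19.89−21.32) − (21.22−20.79) = -1.43 − 0.43 = -1.86; fold change = 2^1.86 = 3.630
CASP6: ΔΔCt = (25.67−21.32) − (28.49−20.79) = 4.35 − 7.70 = -3.35; fold change = 2^3.35 = 10.196
MYC2 has the largest |ΔΔCt| = 4.44.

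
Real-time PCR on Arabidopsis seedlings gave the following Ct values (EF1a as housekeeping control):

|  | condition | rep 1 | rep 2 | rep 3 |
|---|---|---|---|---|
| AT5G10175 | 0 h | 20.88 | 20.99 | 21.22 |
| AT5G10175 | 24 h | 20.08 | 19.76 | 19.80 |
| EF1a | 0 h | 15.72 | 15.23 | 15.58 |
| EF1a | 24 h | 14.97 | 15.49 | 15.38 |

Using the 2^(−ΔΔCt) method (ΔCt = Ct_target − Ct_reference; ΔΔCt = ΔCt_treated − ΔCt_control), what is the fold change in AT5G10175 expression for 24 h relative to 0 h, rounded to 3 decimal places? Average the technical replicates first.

1.892

Mean Ct: AT5G10175 0 h 21.030; AT5G10175 24 h 19.880; EF1a 0 h 15.510; EF1a 24 h 15.280
ΔCt(0 h) = 21.030 − 15.510 = 5.520
ΔCt(24 h) = 19.880 − 15.280 = 4.600
ΔΔCt = 4.600 − 5.520 = -0.920
Fold change = 2^(−(-0.920)) = 2^0.920 = 1.8921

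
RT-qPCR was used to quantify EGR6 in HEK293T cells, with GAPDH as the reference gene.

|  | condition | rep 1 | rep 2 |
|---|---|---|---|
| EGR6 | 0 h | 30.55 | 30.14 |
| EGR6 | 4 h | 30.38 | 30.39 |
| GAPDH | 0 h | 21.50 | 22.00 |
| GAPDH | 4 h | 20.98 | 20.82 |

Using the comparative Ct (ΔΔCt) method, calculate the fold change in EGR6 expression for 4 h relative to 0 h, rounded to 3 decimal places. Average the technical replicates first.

0.540

Mean Ct: EGR6 0 h 30.345; EGR6 4 h 30.385; GAPDH 0 h 21.750; GAPDH 4 h 20.900
ΔCt(0 h) = 30.345 − 21.750 = 8.595
ΔCt(4 h) = 30.385 − 20.900 = 9.485
ΔΔCt = 9.485 − 8.595 = 0.890
Fold change = 2^(−0.890) = 0.5396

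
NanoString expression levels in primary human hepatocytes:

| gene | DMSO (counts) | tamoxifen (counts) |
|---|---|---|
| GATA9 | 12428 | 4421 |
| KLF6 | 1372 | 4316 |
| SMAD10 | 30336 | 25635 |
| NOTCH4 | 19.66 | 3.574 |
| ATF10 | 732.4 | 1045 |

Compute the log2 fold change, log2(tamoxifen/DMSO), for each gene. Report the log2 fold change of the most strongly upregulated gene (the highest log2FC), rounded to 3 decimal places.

log2(4421/12428) = -1.491  (GATA9)
log2(4316/1372) = 1.653  (KLF6)
log2(25635/30336) = -0.243  (SMAD10)
log2(3.574/19.66) = -2.460  (NOTCH4)
log2(1045/732.4) = 0.513  (ATF10)
KLF6 is most strongly upregulated.

1.653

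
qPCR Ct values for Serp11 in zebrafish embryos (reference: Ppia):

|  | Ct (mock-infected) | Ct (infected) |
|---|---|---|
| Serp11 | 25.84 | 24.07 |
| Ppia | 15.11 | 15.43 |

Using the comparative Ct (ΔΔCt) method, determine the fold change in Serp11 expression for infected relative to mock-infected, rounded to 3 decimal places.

4.257

ΔCt(mock-infected) = 25.840 − 15.110 = 10.730
ΔCt(infected) = 24.070 − 15.430 = 8.640
ΔΔCt = 8.640 − 10.730 = -2.090
Fold change = 2^(−(-2.090)) = 2^2.090 = 4.2575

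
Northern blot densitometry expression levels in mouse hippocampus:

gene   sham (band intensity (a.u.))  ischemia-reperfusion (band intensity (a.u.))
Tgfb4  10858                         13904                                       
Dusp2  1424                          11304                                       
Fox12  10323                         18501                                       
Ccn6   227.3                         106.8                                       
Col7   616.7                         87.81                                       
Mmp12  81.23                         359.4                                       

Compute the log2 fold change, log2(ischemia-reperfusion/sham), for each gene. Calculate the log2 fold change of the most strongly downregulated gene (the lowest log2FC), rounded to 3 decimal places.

log2(13904/10858) = 0.357  (Tgfb4)
log2(11304/1424) = 2.989  (Dusp2)
log2(18501/10323) = 0.842  (Fox12)
log2(106.8/227.3) = -1.090  (Ccn6)
log2(87.81/616.7) = -2.812  (Col7)
log2(359.4/81.23) = 2.146  (Mmp12)
Col7 is most strongly downregulated.

-2.812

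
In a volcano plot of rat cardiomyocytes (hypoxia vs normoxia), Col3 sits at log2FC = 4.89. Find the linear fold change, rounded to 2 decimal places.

Fold change = 2^(4.89) = 29.651

29.65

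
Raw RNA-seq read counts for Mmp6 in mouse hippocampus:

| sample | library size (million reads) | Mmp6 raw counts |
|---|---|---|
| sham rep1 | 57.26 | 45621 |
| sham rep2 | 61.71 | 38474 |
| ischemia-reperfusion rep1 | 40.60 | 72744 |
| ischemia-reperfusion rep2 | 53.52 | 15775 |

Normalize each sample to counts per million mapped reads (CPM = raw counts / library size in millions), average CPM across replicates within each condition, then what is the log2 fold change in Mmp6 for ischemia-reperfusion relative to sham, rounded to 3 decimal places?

CPM(sham rep1) = 45621 / 57.26 = 796.7342
CPM(sham rep2) = 38474 / 61.71 = 623.4646
CPM(ischemia-reperfusion rep1) = 72744 / 40.60 = 1791.7241
CPM(ischemia-reperfusion rep2) = 15775 / 53.52 = 294.7496
mean CPM(sham) = 710.0994; mean CPM(ischemia-reperfusion) = 1043.2369
Fold change = 1043.2369 / 710.0994 = 1.46914
log2(1.46914) = 0.5550

0.555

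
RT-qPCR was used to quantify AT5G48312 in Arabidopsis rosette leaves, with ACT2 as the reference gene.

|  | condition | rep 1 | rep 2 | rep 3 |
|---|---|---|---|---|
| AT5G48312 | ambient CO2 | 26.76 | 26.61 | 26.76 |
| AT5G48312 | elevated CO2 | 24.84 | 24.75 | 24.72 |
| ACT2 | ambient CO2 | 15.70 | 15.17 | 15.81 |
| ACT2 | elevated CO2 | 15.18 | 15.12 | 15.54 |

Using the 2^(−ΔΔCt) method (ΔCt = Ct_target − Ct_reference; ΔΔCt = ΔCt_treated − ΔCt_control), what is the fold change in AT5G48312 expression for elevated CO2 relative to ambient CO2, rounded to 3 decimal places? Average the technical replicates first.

3.160

Mean Ct: AT5G48312 ambient CO2 26.710; AT5G48312 elevated CO2 24.770; ACT2 ambient CO2 15.560; ACT2 elevated CO2 15.280
ΔCt(ambient CO2) = 26.710 − 15.560 = 11.150
ΔCt(elevated CO2) = 24.770 − 15.280 = 9.490
ΔΔCt = 9.490 − 11.150 = -1.660
Fold change = 2^(−(-1.660)) = 2^1.660 = 3.1602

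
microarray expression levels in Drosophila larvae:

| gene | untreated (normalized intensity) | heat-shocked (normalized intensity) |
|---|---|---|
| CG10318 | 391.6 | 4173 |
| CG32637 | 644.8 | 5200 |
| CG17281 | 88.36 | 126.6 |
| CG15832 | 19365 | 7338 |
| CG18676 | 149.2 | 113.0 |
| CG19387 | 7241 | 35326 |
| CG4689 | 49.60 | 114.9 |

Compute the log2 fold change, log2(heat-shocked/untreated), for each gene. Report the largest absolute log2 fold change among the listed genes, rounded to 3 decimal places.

log2(4173/391.6) = 3.414  (CG10318)
log2(5200/644.8) = 3.012  (CG32637)
log2(126.6/88.36) = 0.519  (CG17281)
log2(7338/19365) = -1.400  (CG15832)
log2(113.0/149.2) = -0.401  (CG18676)
log2(35326/7241) = 2.286  (CG19387)
log2(114.9/49.60) = 1.212  (CG4689)
The largest magnitude belongs to CG10318.

3.414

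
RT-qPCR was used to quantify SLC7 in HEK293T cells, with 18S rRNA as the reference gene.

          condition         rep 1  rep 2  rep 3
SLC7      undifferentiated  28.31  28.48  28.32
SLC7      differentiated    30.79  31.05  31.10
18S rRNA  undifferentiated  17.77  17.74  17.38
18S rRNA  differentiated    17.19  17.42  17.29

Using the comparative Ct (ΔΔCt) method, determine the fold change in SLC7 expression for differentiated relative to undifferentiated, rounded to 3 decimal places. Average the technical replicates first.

Mean Ct: SLC7 undifferentiated 28.370; SLC7 differentiated 30.980; 18S rRNA undifferentiated 17.630; 18S rRNA differentiated 17.300
ΔCt(undifferentiated) = 28.370 − 17.630 = 10.740
ΔCt(differentiated) = 30.980 − 17.300 = 13.680
ΔΔCt = 13.680 − 10.740 = 2.940
Fold change = 2^(−2.940) = 0.1303

0.130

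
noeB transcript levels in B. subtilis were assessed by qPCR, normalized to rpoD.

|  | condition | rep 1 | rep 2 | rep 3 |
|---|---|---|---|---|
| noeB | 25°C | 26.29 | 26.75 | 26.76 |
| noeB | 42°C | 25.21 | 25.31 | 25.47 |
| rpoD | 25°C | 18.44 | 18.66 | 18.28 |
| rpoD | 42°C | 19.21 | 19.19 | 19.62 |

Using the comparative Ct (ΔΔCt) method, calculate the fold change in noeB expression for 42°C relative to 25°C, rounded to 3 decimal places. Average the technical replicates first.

Mean Ct: noeB 25°C 26.600; noeB 42°C 25.330; rpoD 25°C 18.460; rpoD 42°C 19.340
ΔCt(25°C) = 26.600 − 18.460 = 8.140
ΔCt(42°C) = 25.330 − 19.340 = 5.990
ΔΔCt = 5.990 − 8.140 = -2.150
Fold change = 2^(−(-2.150)) = 2^2.150 = 4.4383

4.438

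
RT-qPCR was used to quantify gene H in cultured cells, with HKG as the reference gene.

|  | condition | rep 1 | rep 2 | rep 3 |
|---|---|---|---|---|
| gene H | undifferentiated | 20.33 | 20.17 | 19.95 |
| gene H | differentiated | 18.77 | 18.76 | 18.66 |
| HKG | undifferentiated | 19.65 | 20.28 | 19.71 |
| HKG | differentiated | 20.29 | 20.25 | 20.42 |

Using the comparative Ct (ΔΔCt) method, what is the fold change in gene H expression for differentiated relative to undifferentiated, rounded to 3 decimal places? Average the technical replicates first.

3.630

Mean Ct: gene H undifferentiated 20.150; gene H differentiated 18.730; HKG undifferentiated 19.880; HKG differentiated 20.320
ΔCt(undifferentiated) = 20.150 − 19.880 = 0.270
ΔCt(differentiated) = 18.730 − 20.320 = -1.590
ΔΔCt = -1.590 − 0.270 = -1.860
Fold change = 2^(−(-1.860)) = 2^1.860 = 3.6301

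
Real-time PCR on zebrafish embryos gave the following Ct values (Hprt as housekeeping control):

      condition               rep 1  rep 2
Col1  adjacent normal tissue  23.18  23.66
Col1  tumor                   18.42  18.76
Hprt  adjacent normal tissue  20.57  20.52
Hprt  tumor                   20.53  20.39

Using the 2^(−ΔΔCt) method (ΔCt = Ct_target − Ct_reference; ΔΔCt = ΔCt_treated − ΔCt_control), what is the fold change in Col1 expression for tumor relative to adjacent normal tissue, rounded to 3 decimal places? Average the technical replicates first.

Mean Ct: Col1 adjacent normal tissue 23.420; Col1 tumor 18.590; Hprt adjacent normal tissue 20.545; Hprt tumor 20.460
ΔCt(adjacent normal tissue) = 23.420 − 20.545 = 2.875
ΔCt(tumor) = 18.590 − 20.460 = -1.870
ΔΔCt = -1.870 − 2.875 = -4.745
Fold change = 2^(−(-4.745)) = 2^4.745 = 26.8156

26.816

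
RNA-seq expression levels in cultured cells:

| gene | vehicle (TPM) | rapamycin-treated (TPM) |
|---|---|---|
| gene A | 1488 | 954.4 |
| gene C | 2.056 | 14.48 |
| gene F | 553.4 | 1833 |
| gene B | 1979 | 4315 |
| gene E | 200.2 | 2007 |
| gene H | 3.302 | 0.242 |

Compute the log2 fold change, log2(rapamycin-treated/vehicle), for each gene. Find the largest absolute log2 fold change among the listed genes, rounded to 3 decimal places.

3.770

log2(954.4/1488) = -0.641  (gene A)
log2(14.48/2.056) = 2.816  (gene C)
log2(1833/553.4) = 1.728  (gene F)
log2(4315/1979) = 1.125  (gene B)
log2(2007/200.2) = 3.326  (gene E)
log2(0.242/3.302) = -3.770  (gene H)
The largest magnitude belongs to gene H.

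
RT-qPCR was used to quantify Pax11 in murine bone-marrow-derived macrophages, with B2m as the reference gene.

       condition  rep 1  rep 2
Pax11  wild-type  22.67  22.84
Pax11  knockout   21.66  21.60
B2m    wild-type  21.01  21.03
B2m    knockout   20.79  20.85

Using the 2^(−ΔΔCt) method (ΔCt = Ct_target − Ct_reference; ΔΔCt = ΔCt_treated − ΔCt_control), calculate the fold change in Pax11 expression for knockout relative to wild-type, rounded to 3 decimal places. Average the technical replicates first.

Mean Ct: Pax11 wild-type 22.755; Pax11 knockout 21.630; B2m wild-type 21.020; B2m knockout 20.820
ΔCt(wild-type) = 22.755 − 21.020 = 1.735
ΔCt(knockout) = 21.630 − 20.820 = 0.810
ΔΔCt = 0.810 − 1.735 = -0.925
Fold change = 2^(−(-0.925)) = 2^0.925 = 1.8987

1.899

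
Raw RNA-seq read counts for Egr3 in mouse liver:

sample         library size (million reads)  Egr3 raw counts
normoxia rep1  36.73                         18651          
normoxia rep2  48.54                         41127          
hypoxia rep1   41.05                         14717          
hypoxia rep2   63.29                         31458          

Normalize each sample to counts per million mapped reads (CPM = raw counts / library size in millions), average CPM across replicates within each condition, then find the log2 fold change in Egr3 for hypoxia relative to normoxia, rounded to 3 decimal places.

-0.663

CPM(normoxia rep1) = 18651 / 36.73 = 507.7866
CPM(normoxia rep2) = 41127 / 48.54 = 847.2806
CPM(hypoxia rep1) = 14717 / 41.05 = 358.5140
CPM(hypoxia rep2) = 31458 / 63.29 = 497.0453
mean CPM(normoxia) = 677.5336; mean CPM(hypoxia) = 427.7797
Fold change = 427.7797 / 677.5336 = 0.63138
log2(0.63138) = -0.6634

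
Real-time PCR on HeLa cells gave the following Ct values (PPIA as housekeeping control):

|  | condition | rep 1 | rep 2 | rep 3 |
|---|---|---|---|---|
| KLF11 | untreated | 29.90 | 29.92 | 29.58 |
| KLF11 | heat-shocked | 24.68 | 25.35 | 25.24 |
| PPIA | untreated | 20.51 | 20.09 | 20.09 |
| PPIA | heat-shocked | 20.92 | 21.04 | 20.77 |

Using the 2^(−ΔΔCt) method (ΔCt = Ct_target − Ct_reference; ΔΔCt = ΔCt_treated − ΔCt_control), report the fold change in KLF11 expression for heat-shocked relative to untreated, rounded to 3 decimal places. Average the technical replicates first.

41.933

Mean Ct: KLF11 untreated 29.800; KLF11 heat-shocked 25.090; PPIA untreated 20.230; PPIA heat-shocked 20.910
ΔCt(untreated) = 29.800 − 20.230 = 9.570
ΔCt(heat-shocked) = 25.090 − 20.910 = 4.180
ΔΔCt = 4.180 − 9.570 = -5.390
Fold change = 2^(−(-5.390)) = 2^5.390 = 41.9326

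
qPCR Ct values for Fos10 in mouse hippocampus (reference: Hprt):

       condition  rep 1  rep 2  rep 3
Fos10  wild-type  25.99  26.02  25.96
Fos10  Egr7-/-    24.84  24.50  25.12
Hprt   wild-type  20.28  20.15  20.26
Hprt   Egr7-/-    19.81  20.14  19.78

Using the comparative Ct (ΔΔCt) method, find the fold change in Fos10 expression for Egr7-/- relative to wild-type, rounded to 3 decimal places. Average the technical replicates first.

1.803

Mean Ct: Fos10 wild-type 25.990; Fos10 Egr7-/- 24.820; Hprt wild-type 20.230; Hprt Egr7-/- 19.910
ΔCt(wild-type) = 25.990 − 20.230 = 5.760
ΔCt(Egr7-/-) = 24.820 − 19.910 = 4.910
ΔΔCt = 4.910 − 5.760 = -0.850
Fold change = 2^(−(-0.850)) = 2^0.850 = 1.8025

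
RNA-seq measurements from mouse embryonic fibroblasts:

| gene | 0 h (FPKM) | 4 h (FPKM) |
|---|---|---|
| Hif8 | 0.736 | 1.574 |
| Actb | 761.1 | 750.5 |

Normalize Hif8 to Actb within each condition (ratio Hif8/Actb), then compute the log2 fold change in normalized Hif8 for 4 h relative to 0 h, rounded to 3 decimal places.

1.117

Hif8/Actb (0 h) = 0.736 / 761.1 = 0.00096702
Hif8/Actb (4 h) = 1.574 / 750.5 = 0.0020973
Fold change = 0.0020973 / 0.00096702 = 2.1688
log2(2.1688) = 1.1169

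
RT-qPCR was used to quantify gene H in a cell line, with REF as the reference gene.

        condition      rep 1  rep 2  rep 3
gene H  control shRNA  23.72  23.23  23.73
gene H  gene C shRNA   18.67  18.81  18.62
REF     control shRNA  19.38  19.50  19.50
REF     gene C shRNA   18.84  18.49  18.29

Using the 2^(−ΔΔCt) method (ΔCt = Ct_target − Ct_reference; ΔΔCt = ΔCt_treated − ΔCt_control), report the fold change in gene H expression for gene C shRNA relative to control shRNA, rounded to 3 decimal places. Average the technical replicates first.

Mean Ct: gene H control shRNA 23.560; gene H gene C shRNA 18.700; REF control shRNA 19.460; REF gene C shRNA 18.540
ΔCt(control shRNA) = 23.560 − 19.460 = 4.100
ΔCt(gene C shRNA) = 18.700 − 18.540 = 0.160
ΔΔCt = 0.160 − 4.100 = -3.940
Fold change = 2^(−(-3.940)) = 2^3.940 = 15.3482

15.348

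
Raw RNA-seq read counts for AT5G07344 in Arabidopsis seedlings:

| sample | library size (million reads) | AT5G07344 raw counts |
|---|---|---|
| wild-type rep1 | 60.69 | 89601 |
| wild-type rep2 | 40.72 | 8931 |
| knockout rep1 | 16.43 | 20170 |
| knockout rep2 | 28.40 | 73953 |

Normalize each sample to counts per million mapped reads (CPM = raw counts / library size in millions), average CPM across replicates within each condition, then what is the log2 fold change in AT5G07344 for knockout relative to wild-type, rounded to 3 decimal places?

CPM(wild-type rep1) = 89601 / 60.69 = 1476.3717
CPM(wild-type rep2) = 8931 / 40.72 = 219.3271
CPM(knockout rep1) = 20170 / 16.43 = 1227.6324
CPM(knockout rep2) = 73953 / 28.40 = 2603.9789
mean CPM(wild-type) = 847.8494; mean CPM(knockout) = 1915.8056
Fold change = 1915.8056 / 847.8494 = 2.25961
log2(2.25961) = 1.1761

1.176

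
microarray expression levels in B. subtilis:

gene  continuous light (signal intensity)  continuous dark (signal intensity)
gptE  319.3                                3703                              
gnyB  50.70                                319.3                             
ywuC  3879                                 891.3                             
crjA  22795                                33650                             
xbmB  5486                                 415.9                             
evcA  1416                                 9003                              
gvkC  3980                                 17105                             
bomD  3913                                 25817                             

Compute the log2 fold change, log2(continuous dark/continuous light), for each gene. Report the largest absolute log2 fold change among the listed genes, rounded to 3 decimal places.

log2(3703/319.3) = 3.536  (gptE)
log2(319.3/50.70) = 2.655  (gnyB)
log2(891.3/3879) = -2.122  (ywuC)
log2(33650/22795) = 0.562  (crjA)
log2(415.9/5486) = -3.721  (xbmB)
log2(9003/1416) = 2.669  (evcA)
log2(17105/3980) = 2.104  (gvkC)
log2(25817/3913) = 2.722  (bomD)
The largest magnitude belongs to xbmB.

3.721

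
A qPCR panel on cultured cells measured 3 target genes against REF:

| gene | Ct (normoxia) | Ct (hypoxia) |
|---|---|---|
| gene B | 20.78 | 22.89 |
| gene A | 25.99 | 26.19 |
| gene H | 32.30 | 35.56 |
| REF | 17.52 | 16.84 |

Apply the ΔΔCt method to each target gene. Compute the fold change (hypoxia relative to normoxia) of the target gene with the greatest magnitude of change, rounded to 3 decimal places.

gene B: ΔΔCt = (22.89−16.84) − (20.78−17.52) = 6.05 − 3.26 = 2.79; fold change = 2^-2.79 = 0.145
gene A: ΔΔCt = (26.19−16.84) − (25.99−17.52) = 9.35 − 8.47 = 0.88; fold change = 2^-0.88 = 0.543
gene H: ΔΔCt = (35.56−16.84) − (32.30−17.52) = 18.72 − 14.78 = 3.94; fold change = 2^-3.94 = 0.065
gene H has the largest |ΔΔCt| = 3.94.

0.065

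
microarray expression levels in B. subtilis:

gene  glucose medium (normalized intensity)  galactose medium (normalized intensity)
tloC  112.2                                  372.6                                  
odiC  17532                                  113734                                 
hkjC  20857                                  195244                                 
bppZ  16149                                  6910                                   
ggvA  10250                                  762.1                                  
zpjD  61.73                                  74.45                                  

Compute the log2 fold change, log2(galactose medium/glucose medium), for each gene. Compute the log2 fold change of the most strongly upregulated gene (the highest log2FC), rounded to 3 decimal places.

3.227

log2(372.6/112.2) = 1.732  (tloC)
log2(113734/17532) = 2.698  (odiC)
log2(195244/20857) = 3.227  (hkjC)
log2(6910/16149) = -1.225  (bppZ)
log2(762.1/10250) = -3.749  (ggvA)
log2(74.45/61.73) = 0.270  (zpjD)
hkjC is most strongly upregulated.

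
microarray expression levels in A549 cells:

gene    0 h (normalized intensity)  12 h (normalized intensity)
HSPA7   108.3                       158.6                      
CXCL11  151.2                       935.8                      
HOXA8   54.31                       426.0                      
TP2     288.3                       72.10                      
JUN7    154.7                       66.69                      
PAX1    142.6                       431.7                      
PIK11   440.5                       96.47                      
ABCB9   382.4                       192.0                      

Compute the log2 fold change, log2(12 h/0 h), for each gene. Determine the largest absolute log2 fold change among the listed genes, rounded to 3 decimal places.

log2(158.6/108.3) = 0.550  (HSPA7)
log2(935.8/151.2) = 2.630  (CXCL11)
log2(426.0/54.31) = 2.972  (HOXA8)
log2(72.10/288.3) = -1.999  (TP2)
log2(66.69/154.7) = -1.214  (JUN7)
log2(431.7/142.6) = 1.598  (PAX1)
log2(96.47/440.5) = -2.191  (PIK11)
log2(192.0/382.4) = -0.994  (ABCB9)
The largest magnitude belongs to HOXA8.

2.972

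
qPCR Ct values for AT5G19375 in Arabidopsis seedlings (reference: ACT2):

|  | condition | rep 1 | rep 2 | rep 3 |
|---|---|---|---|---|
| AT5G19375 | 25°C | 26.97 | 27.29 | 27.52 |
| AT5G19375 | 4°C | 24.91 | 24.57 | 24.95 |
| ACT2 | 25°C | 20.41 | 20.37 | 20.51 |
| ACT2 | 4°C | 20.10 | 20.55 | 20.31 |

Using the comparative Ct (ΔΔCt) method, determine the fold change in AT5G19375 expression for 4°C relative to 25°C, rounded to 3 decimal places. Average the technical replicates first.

Mean Ct: AT5G19375 25°C 27.260; AT5G19375 4°C 24.810; ACT2 25°C 20.430; ACT2 4°C 20.320
ΔCt(25°C) = 27.260 − 20.430 = 6.830
ΔCt(4°C) = 24.810 − 20.320 = 4.490
ΔΔCt = 4.490 − 6.830 = -2.340
Fold change = 2^(−(-2.340)) = 2^2.340 = 5.0630

5.063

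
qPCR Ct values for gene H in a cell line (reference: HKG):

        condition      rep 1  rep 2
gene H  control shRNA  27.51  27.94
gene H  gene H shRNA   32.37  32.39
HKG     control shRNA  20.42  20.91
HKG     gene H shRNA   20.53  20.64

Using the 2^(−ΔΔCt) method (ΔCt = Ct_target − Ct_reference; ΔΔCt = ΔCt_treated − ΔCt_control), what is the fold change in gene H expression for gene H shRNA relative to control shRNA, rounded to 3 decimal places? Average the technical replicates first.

Mean Ct: gene H control shRNA 27.725; gene H gene H shRNA 32.380; HKG control shRNA 20.665; HKG gene H shRNA 20.585
ΔCt(control shRNA) = 27.725 − 20.665 = 7.060
ΔCt(gene H shRNA) = 32.380 − 20.585 = 11.795
ΔΔCt = 11.795 − 7.060 = 4.735
Fold change = 2^(−4.735) = 0.0376

0.038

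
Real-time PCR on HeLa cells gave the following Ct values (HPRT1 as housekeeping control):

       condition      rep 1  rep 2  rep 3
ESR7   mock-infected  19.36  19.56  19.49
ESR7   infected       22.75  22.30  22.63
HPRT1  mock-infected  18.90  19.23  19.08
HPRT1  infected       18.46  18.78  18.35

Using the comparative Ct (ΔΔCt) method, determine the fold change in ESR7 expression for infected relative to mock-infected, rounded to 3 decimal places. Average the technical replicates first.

0.081

Mean Ct: ESR7 mock-infected 19.470; ESR7 infected 22.560; HPRT1 mock-infected 19.070; HPRT1 infected 18.530
ΔCt(mock-infected) = 19.470 − 19.070 = 0.400
ΔCt(infected) = 22.560 − 18.530 = 4.030
ΔΔCt = 4.030 − 0.400 = 3.630
Fold change = 2^(−3.630) = 0.0808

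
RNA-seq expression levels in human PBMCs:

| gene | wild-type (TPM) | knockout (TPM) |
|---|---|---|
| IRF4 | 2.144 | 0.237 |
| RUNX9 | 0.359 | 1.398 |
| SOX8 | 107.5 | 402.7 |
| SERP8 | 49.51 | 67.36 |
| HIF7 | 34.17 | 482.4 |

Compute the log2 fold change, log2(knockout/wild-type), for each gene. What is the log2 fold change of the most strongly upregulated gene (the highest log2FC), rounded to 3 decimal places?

3.819

log2(0.237/2.144) = -3.177  (IRF4)
log2(1.398/0.359) = 1.961  (RUNX9)
log2(402.7/107.5) = 1.905  (SOX8)
log2(67.36/49.51) = 0.444  (SERP8)
log2(482.4/34.17) = 3.819  (HIF7)
HIF7 is most strongly upregulated.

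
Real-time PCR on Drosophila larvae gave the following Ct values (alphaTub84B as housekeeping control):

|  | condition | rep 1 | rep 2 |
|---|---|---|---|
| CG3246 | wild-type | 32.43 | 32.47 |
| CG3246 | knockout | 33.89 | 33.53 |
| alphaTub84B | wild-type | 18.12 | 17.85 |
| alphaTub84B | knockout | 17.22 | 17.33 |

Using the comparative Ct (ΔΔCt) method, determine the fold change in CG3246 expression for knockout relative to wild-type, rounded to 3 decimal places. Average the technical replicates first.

0.255

Mean Ct: CG3246 wild-type 32.450; CG3246 knockout 33.710; alphaTub84B wild-type 17.985; alphaTub84B knockout 17.275
ΔCt(wild-type) = 32.450 − 17.985 = 14.465
ΔCt(knockout) = 33.710 − 17.275 = 16.435
ΔΔCt = 16.435 − 14.465 = 1.970
Fold change = 2^(−1.970) = 0.2553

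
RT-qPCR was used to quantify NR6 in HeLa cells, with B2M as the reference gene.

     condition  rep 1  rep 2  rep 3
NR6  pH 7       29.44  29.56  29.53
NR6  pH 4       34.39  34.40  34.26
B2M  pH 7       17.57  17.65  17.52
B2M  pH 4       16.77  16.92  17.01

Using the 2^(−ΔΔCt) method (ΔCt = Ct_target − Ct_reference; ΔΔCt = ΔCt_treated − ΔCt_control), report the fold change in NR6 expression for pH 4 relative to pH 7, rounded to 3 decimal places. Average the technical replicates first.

0.022

Mean Ct: NR6 pH 7 29.510; NR6 pH 4 34.350; B2M pH 7 17.580; B2M pH 4 16.900
ΔCt(pH 7) = 29.510 − 17.580 = 11.930
ΔCt(pH 4) = 34.350 − 16.900 = 17.450
ΔΔCt = 17.450 − 11.930 = 5.520
Fold change = 2^(−5.520) = 0.0218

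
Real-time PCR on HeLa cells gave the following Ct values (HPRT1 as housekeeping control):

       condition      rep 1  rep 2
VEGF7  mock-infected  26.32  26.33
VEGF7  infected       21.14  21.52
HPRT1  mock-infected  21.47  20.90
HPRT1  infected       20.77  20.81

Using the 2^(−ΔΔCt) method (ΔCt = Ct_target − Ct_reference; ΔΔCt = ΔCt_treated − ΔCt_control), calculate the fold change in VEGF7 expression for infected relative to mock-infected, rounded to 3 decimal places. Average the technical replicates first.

24.251

Mean Ct: VEGF7 mock-infected 26.325; VEGF7 infected 21.330; HPRT1 mock-infected 21.185; HPRT1 infected 20.790
ΔCt(mock-infected) = 26.325 − 21.185 = 5.140
ΔCt(infected) = 21.330 − 20.790 = 0.540
ΔΔCt = 0.540 − 5.140 = -4.600
Fold change = 2^(−(-4.600)) = 2^4.600 = 24.2515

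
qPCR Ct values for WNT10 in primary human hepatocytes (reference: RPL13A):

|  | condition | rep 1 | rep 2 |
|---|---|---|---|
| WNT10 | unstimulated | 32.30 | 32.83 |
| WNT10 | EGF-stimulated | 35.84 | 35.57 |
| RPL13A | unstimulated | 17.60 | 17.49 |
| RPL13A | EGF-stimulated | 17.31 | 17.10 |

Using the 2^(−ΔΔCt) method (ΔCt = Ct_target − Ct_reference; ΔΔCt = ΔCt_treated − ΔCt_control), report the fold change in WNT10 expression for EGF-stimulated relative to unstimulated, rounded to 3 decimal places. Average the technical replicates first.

0.090

Mean Ct: WNT10 unstimulated 32.565; WNT10 EGF-stimulated 35.705; RPL13A unstimulated 17.545; RPL13A EGF-stimulated 17.205
ΔCt(unstimulated) = 32.565 − 17.545 = 15.020
ΔCt(EGF-stimulated) = 35.705 − 17.205 = 18.500
ΔΔCt = 18.500 − 15.020 = 3.480
Fold change = 2^(−3.480) = 0.0896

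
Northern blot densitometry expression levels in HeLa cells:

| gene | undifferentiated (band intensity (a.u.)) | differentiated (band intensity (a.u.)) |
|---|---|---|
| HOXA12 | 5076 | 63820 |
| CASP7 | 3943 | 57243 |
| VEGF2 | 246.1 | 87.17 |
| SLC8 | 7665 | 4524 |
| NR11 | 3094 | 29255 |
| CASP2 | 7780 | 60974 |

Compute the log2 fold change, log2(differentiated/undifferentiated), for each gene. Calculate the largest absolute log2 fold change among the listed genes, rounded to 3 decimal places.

log2(63820/5076) = 3.652  (HOXA12)
log2(57243/3943) = 3.860  (CASP7)
log2(87.17/246.1) = -1.497  (VEGF2)
log2(4524/7665) = -0.761  (SLC8)
log2(29255/3094) = 3.241  (NR11)
log2(60974/7780) = 2.970  (CASP2)
The largest magnitude belongs to CASP7.

3.860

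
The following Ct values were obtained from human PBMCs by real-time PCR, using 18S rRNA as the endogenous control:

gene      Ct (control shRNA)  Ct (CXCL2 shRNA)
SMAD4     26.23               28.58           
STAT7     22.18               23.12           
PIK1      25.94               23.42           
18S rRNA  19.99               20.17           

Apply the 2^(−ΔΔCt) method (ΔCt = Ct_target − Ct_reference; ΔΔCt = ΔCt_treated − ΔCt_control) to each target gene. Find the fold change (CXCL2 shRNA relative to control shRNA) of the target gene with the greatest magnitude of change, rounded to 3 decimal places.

SMAD4: ΔΔCt = (28.58−20.17) − (26.23−19.99) = 8.41 − 6.24 = 2.17; fold change = 2^-2.17 = 0.222
STAT7: ΔΔCt = (23.12−20.17) − (22.18−19.99) = 2.95 − 2.19 = 0.76; fold change = 2^-0.76 = 0.590
PIK1: ΔΔCt = (23.42−20.17) − (25.94−19.99) = 3.25 − 5.95 = -2.70; fold change = 2^2.70 = 6.498
PIK1 has the largest |ΔΔCt| = 2.70.

6.498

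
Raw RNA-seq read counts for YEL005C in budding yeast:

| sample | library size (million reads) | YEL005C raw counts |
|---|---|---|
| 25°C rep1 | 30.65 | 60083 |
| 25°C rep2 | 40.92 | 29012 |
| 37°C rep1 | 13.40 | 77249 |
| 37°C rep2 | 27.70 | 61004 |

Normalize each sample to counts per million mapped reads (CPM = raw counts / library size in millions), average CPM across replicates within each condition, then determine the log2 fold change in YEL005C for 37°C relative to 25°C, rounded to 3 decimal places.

CPM(25°C rep1) = 60083 / 30.65 = 1960.2936
CPM(25°C rep2) = 29012 / 40.92 = 708.9932
CPM(37°C rep1) = 77249 / 13.40 = 5764.8507
CPM(37°C rep2) = 61004 / 27.70 = 2202.3105
mean CPM(25°C) = 1334.6434; mean CPM(37°C) = 3983.5806
Fold change = 3983.5806 / 1334.6434 = 2.98475
log2(2.98475) = 1.5776

1.578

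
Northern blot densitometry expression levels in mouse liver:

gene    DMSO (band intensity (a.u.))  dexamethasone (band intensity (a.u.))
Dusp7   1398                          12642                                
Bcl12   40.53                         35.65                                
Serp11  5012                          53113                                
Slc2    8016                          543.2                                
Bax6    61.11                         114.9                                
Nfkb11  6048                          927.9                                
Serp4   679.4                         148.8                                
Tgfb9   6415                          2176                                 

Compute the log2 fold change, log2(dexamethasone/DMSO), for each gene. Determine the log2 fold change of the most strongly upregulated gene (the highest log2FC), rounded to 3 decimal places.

log2(12642/1398) = 3.177  (Dusp7)
log2(35.65/40.53) = -0.185  (Bcl12)
log2(53113/5012) = 3.406  (Serp11)
log2(543.2/8016) = -3.883  (Slc2)
log2(114.9/61.11) = 0.911  (Bax6)
log2(927.9/6048) = -2.704  (Nfkb11)
log2(148.8/679.4) = -2.191  (Serp4)
log2(2176/6415) = -1.560  (Tgfb9)
Serp11 is most strongly upregulated.

3.406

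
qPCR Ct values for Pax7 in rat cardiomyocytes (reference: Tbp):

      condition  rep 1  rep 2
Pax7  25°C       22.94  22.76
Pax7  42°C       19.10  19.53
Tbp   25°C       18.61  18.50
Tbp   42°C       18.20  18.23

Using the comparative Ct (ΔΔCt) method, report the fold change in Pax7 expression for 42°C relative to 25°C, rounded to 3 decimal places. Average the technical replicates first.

Mean Ct: Pax7 25°C 22.850; Pax7 42°C 19.315; Tbp 25°C 18.555; Tbp 42°C 18.215
ΔCt(25°C) = 22.850 − 18.555 = 4.295
ΔCt(42°C) = 19.315 − 18.215 = 1.100
ΔΔCt = 1.100 − 4.295 = -3.195
Fold change = 2^(−(-3.195)) = 2^3.195 = 9.1578

9.158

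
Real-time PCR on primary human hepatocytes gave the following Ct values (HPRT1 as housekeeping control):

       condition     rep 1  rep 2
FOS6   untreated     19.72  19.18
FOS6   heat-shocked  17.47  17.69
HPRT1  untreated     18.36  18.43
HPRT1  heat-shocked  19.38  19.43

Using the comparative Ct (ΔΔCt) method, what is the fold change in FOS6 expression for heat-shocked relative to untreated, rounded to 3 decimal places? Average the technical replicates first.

Mean Ct: FOS6 untreated 19.450; FOS6 heat-shocked 17.580; HPRT1 untreated 18.395; HPRT1 heat-shocked 19.405
ΔCt(untreated) = 19.450 − 18.395 = 1.055
ΔCt(heat-shocked) = 17.580 − 19.405 = -1.825
ΔΔCt = -1.825 − 1.055 = -2.880
Fold change = 2^(−(-2.880)) = 2^2.880 = 7.3615

7.362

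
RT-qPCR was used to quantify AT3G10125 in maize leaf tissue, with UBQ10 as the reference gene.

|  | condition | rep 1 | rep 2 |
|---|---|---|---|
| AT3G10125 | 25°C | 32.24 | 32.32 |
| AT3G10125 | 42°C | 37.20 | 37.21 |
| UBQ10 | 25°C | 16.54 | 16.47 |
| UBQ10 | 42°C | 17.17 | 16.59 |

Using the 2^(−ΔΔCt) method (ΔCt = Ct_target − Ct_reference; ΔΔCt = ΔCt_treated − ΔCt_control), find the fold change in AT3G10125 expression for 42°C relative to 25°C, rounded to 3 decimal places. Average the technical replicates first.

0.043

Mean Ct: AT3G10125 25°C 32.280; AT3G10125 42°C 37.205; UBQ10 25°C 16.505; UBQ10 42°C 16.880
ΔCt(25°C) = 32.280 − 16.505 = 15.775
ΔCt(42°C) = 37.205 − 16.880 = 20.325
ΔΔCt = 20.325 − 15.775 = 4.550
Fold change = 2^(−4.550) = 0.0427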